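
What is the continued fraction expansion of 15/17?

[0; 1, 7, 2]

Run the Euclidean algorithm on 15 and 17; the successive quotients are the partial quotients a_0, a_1, ... (each step inverts the fractional part left over by the previous one):
  15 = 0*17 + 15, so a_0 = 0.
  17 = 1*15 + 2, so a_1 = 1.
  15 = 7*2 + 1, so a_2 = 7.
  2 = 2*1 + 0, so a_3 = 2.
The remainder reaches 0 after 4 divisions, so the expansion has 4 partial quotients, read off in order.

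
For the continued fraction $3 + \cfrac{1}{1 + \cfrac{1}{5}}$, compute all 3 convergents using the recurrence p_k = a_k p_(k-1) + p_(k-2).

Using the convergent recurrence p_i = a_i*p_{i-1} + p_{i-2}, q_i = a_i*q_{i-1} + q_{i-2} with p_{-2}=0, p_{-1}=1, q_{-2}=1, q_{-1}=0:
  i=0: a_0=3, p_0 = 3*1 + 0 = 3, q_0 = 3*0 + 1 = 1.
  i=1: a_1=1, p_1 = 1*3 + 1 = 4, q_1 = 1*1 + 0 = 1.
  i=2: a_2=5, p_2 = 5*4 + 3 = 23, q_2 = 5*1 + 1 = 6.

3/1, 4/1, 23/6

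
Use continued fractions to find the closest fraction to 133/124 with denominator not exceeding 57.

Expand x = 133/124 as a continued fraction with the Euclidean algorithm:
  133 = 1*124 + 9, so a_0 = 1.
  124 = 13*9 + 7, so a_1 = 13.
  9 = 1*7 + 2, so a_2 = 1.
  7 = 3*2 + 1, so a_3 = 3.
  2 = 2*1 + 0, so a_4 = 2.
so x = [1; 13, 1, 3, 2].
Convergents (p_i = a_i*p_{i-1} + p_{i-2}, q_i = a_i*q_{i-1} + q_{i-2} with p_{-2}=0, p_{-1}=1, q_{-2}=1, q_{-1}=0), until the denominator exceeds 57:
  i=0: a_0=1, p_0 = 1*1 + 0 = 1, q_0 = 1*0 + 1 = 1.
  i=1: a_1=13, p_1 = 13*1 + 1 = 14, q_1 = 13*1 + 0 = 13.
  i=2: a_2=1, p_2 = 1*14 + 1 = 15, q_2 = 1*13 + 1 = 14.
  i=3: a_3=3, p_3 = 3*15 + 14 = 59, q_3 = 3*14 + 13 = 55.
  i=4: a_4=2, p_4 = 2*59 + 15 = 133, q_4 = 2*55 + 14 = 124.
q_4 = 124 > 57, so the last convergent with denominator <= 57 is p_3/q_3 = 59/55.
The closest fraction with denominator <= 57 is either p_3/q_3 or the intermediate fraction (k*p_3 + p_2)/(k*q_3 + q_2) with the largest k >= 1 whose denominator stays <= 57; these approach x as k grows, and every other convergent or intermediate fraction in range is farther away.
Largest k: floor((57 - q_2)/q_3) = floor((57 - 14)/55) = 0.
Since k = 0, no intermediate fraction beyond p_3/q_3 has denominator <= 57, so the convergent 59/55 is the closest (its error is |133*55 - 59*124|/(124*55) = 1/6820).

59/55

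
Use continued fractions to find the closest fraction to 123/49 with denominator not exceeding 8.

5/2

Expand x = 123/49 as a continued fraction with the Euclidean algorithm:
  123 = 2*49 + 25, so a_0 = 2.
  49 = 1*25 + 24, so a_1 = 1.
  25 = 1*24 + 1, so a_2 = 1.
  24 = 24*1 + 0, so a_3 = 24.
so x = [2; 1, 1, 24].
Convergents (p_i = a_i*p_{i-1} + p_{i-2}, q_i = a_i*q_{i-1} + q_{i-2} with p_{-2}=0, p_{-1}=1, q_{-2}=1, q_{-1}=0), until the denominator exceeds 8:
  i=0: a_0=2, p_0 = 2*1 + 0 = 2, q_0 = 2*0 + 1 = 1.
  i=1: a_1=1, p_1 = 1*2 + 1 = 3, q_1 = 1*1 + 0 = 1.
  i=2: a_2=1, p_2 = 1*3 + 2 = 5, q_2 = 1*1 + 1 = 2.
  i=3: a_3=24, p_3 = 24*5 + 3 = 123, q_3 = 24*2 + 1 = 49.
q_3 = 49 > 8, so the last convergent with denominator <= 8 is p_2/q_2 = 5/2.
The closest fraction with denominator <= 8 is either p_2/q_2 or the intermediate fraction (k*p_2 + p_1)/(k*q_2 + q_1) with the largest k >= 1 whose denominator stays <= 8; these approach x as k grows, and every other convergent or intermediate fraction in range is farther away.
Largest k: floor((8 - q_1)/q_2) = floor((8 - 1)/2) = 3.
That gives (3*5 + 3)/(3*2 + 1) = 18/7.
Compare the errors: |x - 5/2| = |123*2 - 5*49|/(49*2) = 1/98, and |x - 18/7| = |123*7 - 18*49|/(49*7) = 21/343.
Cross-multiplying, 1*343 = 343 < 2058 = 21*98, so 1/98 is smaller: the convergent 5/2 is closer to x than 18/7.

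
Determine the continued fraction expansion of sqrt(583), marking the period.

[24; (6, 1, 7, 5, 4, 5, 7, 1, 6, 48)]

Write x_i = (sqrt(583) + m_i)/d_i with (m_0, d_0) = (0, 1). a_0 = floor(sqrt(583)) = 24, since 24^2 = 576 <= 583 < 625 = 25^2.
Iterate m_{i+1} = d_i*a_i - m_i, d_{i+1} = (583 - m_{i+1}^2)/d_i, a_{i+1} = floor((a_0 + m_{i+1})/d_{i+1}):
  m_1 = 1*24 - 0 = 24, d_1 = (583 - 24^2)/1 = 7/1 = 7, a_1 = floor((24 + 24)/7) = 6.
  m_2 = 7*6 - 24 = 18, d_2 = (583 - 18^2)/7 = 259/7 = 37, a_2 = floor((24 + 18)/37) = 1.
  m_3 = 37*1 - 18 = 19, d_3 = (583 - 19^2)/37 = 222/37 = 6, a_3 = floor((24 + 19)/6) = 7.
  m_4 = 6*7 - 19 = 23, d_4 = (583 - 23^2)/6 = 54/6 = 9, a_4 = floor((24 + 23)/9) = 5.
  m_5 = 9*5 - 23 = 22, d_5 = (583 - 22^2)/9 = 99/9 = 11, a_5 = floor((24 + 22)/11) = 4.
  m_6 = 11*4 - 22 = 22, d_6 = (583 - 22^2)/11 = 99/11 = 9, a_6 = floor((24 + 22)/9) = 5.
  m_7 = 9*5 - 22 = 23, d_7 = (583 - 23^2)/9 = 54/9 = 6, a_7 = floor((24 + 23)/6) = 7.
  m_8 = 6*7 - 23 = 19, d_8 = (583 - 19^2)/6 = 222/6 = 37, a_8 = floor((24 + 19)/37) = 1.
  m_9 = 37*1 - 19 = 18, d_9 = (583 - 18^2)/37 = 259/37 = 7, a_9 = floor((24 + 18)/7) = 6.
  m_10 = 7*6 - 18 = 24, d_10 = (583 - 24^2)/7 = 7/7 = 1, a_10 = floor((24 + 24)/1) = 48.
  m_11 = 1*48 - 24 = 24, d_11 = (583 - 24^2)/1 = 7/1 = 7: (m_11, d_11) = (m_1, d_1) = (24, 7), so from here the quotients repeat a_1, ..., a_10; the period length is 10.
Hence the expansion of sqrt(583) is a_0 = 24 followed by the repeating block 6, 1, 7, 5, 4, 5, 7, 1, 6, 48 (period 10).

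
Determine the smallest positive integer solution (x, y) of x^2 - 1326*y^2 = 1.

First expand sqrt(1326) as a continued fraction. With x_i = (sqrt(1326) + m_i)/d_i and (m_0, d_0) = (0, 1): a_0 = floor(sqrt(1326)) = 36, since 36^2 = 1296 <= 1326 < 1369 = 37^2.
Iterate m_{i+1} = d_i*a_i - m_i, d_{i+1} = (1326 - m_{i+1}^2)/d_i, a_{i+1} = floor((a_0 + m_{i+1})/d_{i+1}):
  m_1 = 1*36 - 0 = 36, d_1 = (1326 - 36^2)/1 = 30/1 = 30, a_1 = floor((36 + 36)/30) = 2.
  m_2 = 30*2 - 36 = 24, d_2 = (1326 - 24^2)/30 = 750/30 = 25, a_2 = floor((36 + 24)/25) = 2.
  m_3 = 25*2 - 24 = 26, d_3 = (1326 - 26^2)/25 = 650/25 = 26, a_3 = floor((36 + 26)/26) = 2.
  m_4 = 26*2 - 26 = 26, d_4 = (1326 - 26^2)/26 = 650/26 = 25, a_4 = floor((36 + 26)/25) = 2.
  m_5 = 25*2 - 26 = 24, d_5 = (1326 - 24^2)/25 = 750/25 = 30, a_5 = floor((36 + 24)/30) = 2.
  m_6 = 30*2 - 24 = 36, d_6 = (1326 - 36^2)/30 = 30/30 = 1, a_6 = floor((36 + 36)/1) = 72.
  m_7 = 1*72 - 36 = 36, d_7 = (1326 - 36^2)/1 = 30/1 = 30: (m_7, d_7) = (m_1, d_1) = (36, 30), so from here the quotients repeat a_1, ..., a_6; the period length is 6.
So sqrt(1326) = [36; (2, 2, 2, 2, 2, 72)] with period length k = 6.
k is even, so the fundamental solution of x^2 - 1326y^2 = 1 is (p_{k-1}, q_{k-1}) = (p_5, q_5); compute convergents through index 5.
Convergents (p_i = a_i*p_{i-1} + p_{i-2}, q_i = a_i*q_{i-1} + q_{i-2} with p_{-2}=0, p_{-1}=1, q_{-2}=1, q_{-1}=0):
  i=0: a_0=36, p_0 = 36*1 + 0 = 36, q_0 = 36*0 + 1 = 1.
  i=1: a_1=2, p_1 = 2*36 + 1 = 73, q_1 = 2*1 + 0 = 2.
  i=2: a_2=2, p_2 = 2*73 + 36 = 182, q_2 = 2*2 + 1 = 5.
  i=3: a_3=2, p_3 = 2*182 + 73 = 437, q_3 = 2*5 + 2 = 12.
  i=4: a_4=2, p_4 = 2*437 + 182 = 1056, q_4 = 2*12 + 5 = 29.
  i=5: a_5=2, p_5 = 2*1056 + 437 = 2549, q_5 = 2*29 + 12 = 70.
Check: 2549^2 - 1326*70^2 = 6497401 - 6497400 = 1, so (x, y) = (2549, 70) solves the equation, and by the theorem it is the least positive solution.

(x, y) = (2549, 70)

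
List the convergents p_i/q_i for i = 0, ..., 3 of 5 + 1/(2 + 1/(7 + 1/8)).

5/1, 11/2, 82/15, 667/122

Using the convergent recurrence p_i = a_i*p_{i-1} + p_{i-2}, q_i = a_i*q_{i-1} + q_{i-2} with p_{-2}=0, p_{-1}=1, q_{-2}=1, q_{-1}=0:
  i=0: a_0=5, p_0 = 5*1 + 0 = 5, q_0 = 5*0 + 1 = 1.
  i=1: a_1=2, p_1 = 2*5 + 1 = 11, q_1 = 2*1 + 0 = 2.
  i=2: a_2=7, p_2 = 7*11 + 5 = 82, q_2 = 7*2 + 1 = 15.
  i=3: a_3=8, p_3 = 8*82 + 11 = 667, q_3 = 8*15 + 2 = 122.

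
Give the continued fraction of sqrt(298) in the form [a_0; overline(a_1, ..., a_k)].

[17; overline(3, 1, 4, 5, 1, 1, 5, 4, 1, 3, 34)]

Write x_i = (sqrt(298) + m_i)/d_i with (m_0, d_0) = (0, 1). a_0 = floor(sqrt(298)) = 17, since 17^2 = 289 <= 298 < 324 = 18^2.
Iterate m_{i+1} = d_i*a_i - m_i, d_{i+1} = (298 - m_{i+1}^2)/d_i, a_{i+1} = floor((a_0 + m_{i+1})/d_{i+1}):
  m_1 = 1*17 - 0 = 17, d_1 = (298 - 17^2)/1 = 9/1 = 9, a_1 = floor((17 + 17)/9) = 3.
  m_2 = 9*3 - 17 = 10, d_2 = (298 - 10^2)/9 = 198/9 = 22, a_2 = floor((17 + 10)/22) = 1.
  m_3 = 22*1 - 10 = 12, d_3 = (298 - 12^2)/22 = 154/22 = 7, a_3 = floor((17 + 12)/7) = 4.
  m_4 = 7*4 - 12 = 16, d_4 = (298 - 16^2)/7 = 42/7 = 6, a_4 = floor((17 + 16)/6) = 5.
  m_5 = 6*5 - 16 = 14, d_5 = (298 - 14^2)/6 = 102/6 = 17, a_5 = floor((17 + 14)/17) = 1.
  m_6 = 17*1 - 14 = 3, d_6 = (298 - 3^2)/17 = 289/17 = 17, a_6 = floor((17 + 3)/17) = 1.
  m_7 = 17*1 - 3 = 14, d_7 = (298 - 14^2)/17 = 102/17 = 6, a_7 = floor((17 + 14)/6) = 5.
  m_8 = 6*5 - 14 = 16, d_8 = (298 - 16^2)/6 = 42/6 = 7, a_8 = floor((17 + 16)/7) = 4.
  m_9 = 7*4 - 16 = 12, d_9 = (298 - 12^2)/7 = 154/7 = 22, a_9 = floor((17 + 12)/22) = 1.
  m_10 = 22*1 - 12 = 10, d_10 = (298 - 10^2)/22 = 198/22 = 9, a_10 = floor((17 + 10)/9) = 3.
  m_11 = 9*3 - 10 = 17, d_11 = (298 - 17^2)/9 = 9/9 = 1, a_11 = floor((17 + 17)/1) = 34.
  m_12 = 1*34 - 17 = 17, d_12 = (298 - 17^2)/1 = 9/1 = 9: (m_12, d_12) = (m_1, d_1) = (17, 9), so from here the quotients repeat a_1, ..., a_11; the period length is 11.
Hence the expansion of sqrt(298) is a_0 = 17 followed by the repeating block 3, 1, 4, 5, 1, 1, 5, 4, 1, 3, 34 (period 11).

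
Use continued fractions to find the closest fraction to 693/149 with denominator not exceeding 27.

Expand x = 693/149 as a continued fraction with the Euclidean algorithm:
  693 = 4*149 + 97, so a_0 = 4.
  149 = 1*97 + 52, so a_1 = 1.
  97 = 1*52 + 45, so a_2 = 1.
  52 = 1*45 + 7, so a_3 = 1.
  45 = 6*7 + 3, so a_4 = 6.
  7 = 2*3 + 1, so a_5 = 2.
  3 = 3*1 + 0, so a_6 = 3.
so x = [4; 1, 1, 1, 6, 2, 3].
Convergents (p_i = a_i*p_{i-1} + p_{i-2}, q_i = a_i*q_{i-1} + q_{i-2} with p_{-2}=0, p_{-1}=1, q_{-2}=1, q_{-1}=0), until the denominator exceeds 27:
  i=0: a_0=4, p_0 = 4*1 + 0 = 4, q_0 = 4*0 + 1 = 1.
  i=1: a_1=1, p_1 = 1*4 + 1 = 5, q_1 = 1*1 + 0 = 1.
  i=2: a_2=1, p_2 = 1*5 + 4 = 9, q_2 = 1*1 + 1 = 2.
  i=3: a_3=1, p_3 = 1*9 + 5 = 14, q_3 = 1*2 + 1 = 3.
  i=4: a_4=6, p_4 = 6*14 + 9 = 93, q_4 = 6*3 + 2 = 20.
  i=5: a_5=2, p_5 = 2*93 + 14 = 200, q_5 = 2*20 + 3 = 43.
q_5 = 43 > 27, so the last convergent with denominator <= 27 is p_4/q_4 = 93/20.
The closest fraction with denominator <= 27 is either p_4/q_4 or the intermediate fraction (k*p_4 + p_3)/(k*q_4 + q_3) with the largest k >= 1 whose denominator stays <= 27; these approach x as k grows, and every other convergent or intermediate fraction in range is farther away.
Largest k: floor((27 - q_3)/q_4) = floor((27 - 3)/20) = 1.
That gives (1*93 + 14)/(1*20 + 3) = 107/23.
Compare the errors: |x - 93/20| = |693*20 - 93*149|/(149*20) = 3/2980, and |x - 107/23| = |693*23 - 107*149|/(149*23) = 4/3427.
Cross-multiplying, 3*3427 = 10281 < 11920 = 4*2980, so 3/2980 is smaller: the convergent 93/20 is closer to x than 107/23.

93/20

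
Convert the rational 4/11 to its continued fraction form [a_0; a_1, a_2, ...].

[0; 2, 1, 3]

Run the Euclidean algorithm on 4 and 11; the successive quotients are the partial quotients a_0, a_1, ... (each step inverts the fractional part left over by the previous one):
  4 = 0*11 + 4, so a_0 = 0.
  11 = 2*4 + 3, so a_1 = 2.
  4 = 1*3 + 1, so a_2 = 1.
  3 = 3*1 + 0, so a_3 = 3.
The remainder reaches 0 after 4 divisions, so the expansion has 4 partial quotients, read off in order.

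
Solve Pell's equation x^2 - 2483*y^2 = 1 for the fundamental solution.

(x, y) = (13753, 276)

First expand sqrt(2483) as a continued fraction. With x_i = (sqrt(2483) + m_i)/d_i and (m_0, d_0) = (0, 1): a_0 = floor(sqrt(2483)) = 49, since 49^2 = 2401 <= 2483 < 2500 = 50^2.
Iterate m_{i+1} = d_i*a_i - m_i, d_{i+1} = (2483 - m_{i+1}^2)/d_i, a_{i+1} = floor((a_0 + m_{i+1})/d_{i+1}):
  m_1 = 1*49 - 0 = 49, d_1 = (2483 - 49^2)/1 = 82/1 = 82, a_1 = floor((49 + 49)/82) = 1.
  m_2 = 82*1 - 49 = 33, d_2 = (2483 - 33^2)/82 = 1394/82 = 17, a_2 = floor((49 + 33)/17) = 4.
  m_3 = 17*4 - 33 = 35, d_3 = (2483 - 35^2)/17 = 1258/17 = 74, a_3 = floor((49 + 35)/74) = 1.
  m_4 = 74*1 - 35 = 39, d_4 = (2483 - 39^2)/74 = 962/74 = 13, a_4 = floor((49 + 39)/13) = 6.
  m_5 = 13*6 - 39 = 39, d_5 = (2483 - 39^2)/13 = 962/13 = 74, a_5 = floor((49 + 39)/74) = 1.
  m_6 = 74*1 - 39 = 35, d_6 = (2483 - 35^2)/74 = 1258/74 = 17, a_6 = floor((49 + 35)/17) = 4.
  m_7 = 17*4 - 35 = 33, d_7 = (2483 - 33^2)/17 = 1394/17 = 82, a_7 = floor((49 + 33)/82) = 1.
  m_8 = 82*1 - 33 = 49, d_8 = (2483 - 49^2)/82 = 82/82 = 1, a_8 = floor((49 + 49)/1) = 98.
  m_9 = 1*98 - 49 = 49, d_9 = (2483 - 49^2)/1 = 82/1 = 82: (m_9, d_9) = (m_1, d_1) = (49, 82), so from here the quotients repeat a_1, ..., a_8; the period length is 8.
So sqrt(2483) = [49; (1, 4, 1, 6, 1, 4, 1, 98)] with period length k = 8.
k is even, so the fundamental solution of x^2 - 2483y^2 = 1 is (p_{k-1}, q_{k-1}) = (p_7, q_7); compute convergents through index 7.
Convergents (p_i = a_i*p_{i-1} + p_{i-2}, q_i = a_i*q_{i-1} + q_{i-2} with p_{-2}=0, p_{-1}=1, q_{-2}=1, q_{-1}=0):
  i=0: a_0=49, p_0 = 49*1 + 0 = 49, q_0 = 49*0 + 1 = 1.
  i=1: a_1=1, p_1 = 1*49 + 1 = 50, q_1 = 1*1 + 0 = 1.
  i=2: a_2=4, p_2 = 4*50 + 49 = 249, q_2 = 4*1 + 1 = 5.
  i=3: a_3=1, p_3 = 1*249 + 50 = 299, q_3 = 1*5 + 1 = 6.
  i=4: a_4=6, p_4 = 6*299 + 249 = 2043, q_4 = 6*6 + 5 = 41.
  i=5: a_5=1, p_5 = 1*2043 + 299 = 2342, q_5 = 1*41 + 6 = 47.
  i=6: a_6=4, p_6 = 4*2342 + 2043 = 11411, q_6 = 4*47 + 41 = 229.
  i=7: a_7=1, p_7 = 1*11411 + 2342 = 13753, q_7 = 1*229 + 47 = 276.
Check: 13753^2 - 2483*276^2 = 189145009 - 189145008 = 1, so (x, y) = (13753, 276) solves the equation, and by the theorem it is the least positive solution.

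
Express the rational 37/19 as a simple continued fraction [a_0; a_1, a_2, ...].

Run the Euclidean algorithm on 37 and 19; the successive quotients are the partial quotients a_0, a_1, ... (each step inverts the fractional part left over by the previous one):
  37 = 1*19 + 18, so a_0 = 1.
  19 = 1*18 + 1, so a_1 = 1.
  18 = 18*1 + 0, so a_2 = 18.
The remainder reaches 0 after 3 divisions, so the expansion has 3 partial quotients, read off in order.

[1; 1, 18]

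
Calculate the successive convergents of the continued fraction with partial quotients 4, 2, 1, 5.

Using the convergent recurrence p_i = a_i*p_{i-1} + p_{i-2}, q_i = a_i*q_{i-1} + q_{i-2} with p_{-2}=0, p_{-1}=1, q_{-2}=1, q_{-1}=0:
  i=0: a_0=4, p_0 = 4*1 + 0 = 4, q_0 = 4*0 + 1 = 1.
  i=1: a_1=2, p_1 = 2*4 + 1 = 9, q_1 = 2*1 + 0 = 2.
  i=2: a_2=1, p_2 = 1*9 + 4 = 13, q_2 = 1*2 + 1 = 3.
  i=3: a_3=5, p_3 = 5*13 + 9 = 74, q_3 = 5*3 + 2 = 17.

4/1, 9/2, 13/3, 74/17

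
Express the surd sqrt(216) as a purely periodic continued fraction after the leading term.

Write x_i = (sqrt(216) + m_i)/d_i with (m_0, d_0) = (0, 1). a_0 = floor(sqrt(216)) = 14, since 14^2 = 196 <= 216 < 225 = 15^2.
Iterate m_{i+1} = d_i*a_i - m_i, d_{i+1} = (216 - m_{i+1}^2)/d_i, a_{i+1} = floor((a_0 + m_{i+1})/d_{i+1}):
  m_1 = 1*14 - 0 = 14, d_1 = (216 - 14^2)/1 = 20/1 = 20, a_1 = floor((14 + 14)/20) = 1.
  m_2 = 20*1 - 14 = 6, d_2 = (216 - 6^2)/20 = 180/20 = 9, a_2 = floor((14 + 6)/9) = 2.
  m_3 = 9*2 - 6 = 12, d_3 = (216 - 12^2)/9 = 72/9 = 8, a_3 = floor((14 + 12)/8) = 3.
  m_4 = 8*3 - 12 = 12, d_4 = (216 - 12^2)/8 = 72/8 = 9, a_4 = floor((14 + 12)/9) = 2.
  m_5 = 9*2 - 12 = 6, d_5 = (216 - 6^2)/9 = 180/9 = 20, a_5 = floor((14 + 6)/20) = 1.
  m_6 = 20*1 - 6 = 14, d_6 = (216 - 14^2)/20 = 20/20 = 1, a_6 = floor((14 + 14)/1) = 28.
  m_7 = 1*28 - 14 = 14, d_7 = (216 - 14^2)/1 = 20/1 = 20: (m_7, d_7) = (m_1, d_1) = (14, 20), so from here the quotients repeat a_1, ..., a_6; the period length is 6.
Hence the expansion of sqrt(216) is a_0 = 14 followed by the repeating block 1, 2, 3, 2, 1, 28 (period 6).

[14; (1, 2, 3, 2, 1, 28)]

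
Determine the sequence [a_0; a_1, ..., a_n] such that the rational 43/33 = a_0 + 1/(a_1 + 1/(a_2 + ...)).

Run the Euclidean algorithm on 43 and 33; the successive quotients are the partial quotients a_0, a_1, ... (each step inverts the fractional part left over by the previous one):
  43 = 1*33 + 10, so a_0 = 1.
  33 = 3*10 + 3, so a_1 = 3.
  10 = 3*3 + 1, so a_2 = 3.
  3 = 3*1 + 0, so a_3 = 3.
The remainder reaches 0 after 4 divisions, so the expansion has 4 partial quotients, read off in order.

[1; 3, 3, 3]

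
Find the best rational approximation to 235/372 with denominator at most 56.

12/19

Expand x = 235/372 as a continued fraction with the Euclidean algorithm:
  235 = 0*372 + 235, so a_0 = 0.
  372 = 1*235 + 137, so a_1 = 1.
  235 = 1*137 + 98, so a_2 = 1.
  137 = 1*98 + 39, so a_3 = 1.
  98 = 2*39 + 20, so a_4 = 2.
  39 = 1*20 + 19, so a_5 = 1.
  20 = 1*19 + 1, so a_6 = 1.
  19 = 19*1 + 0, so a_7 = 19.
so x = [0; 1, 1, 1, 2, 1, 1, 19].
Convergents (p_i = a_i*p_{i-1} + p_{i-2}, q_i = a_i*q_{i-1} + q_{i-2} with p_{-2}=0, p_{-1}=1, q_{-2}=1, q_{-1}=0), until the denominator exceeds 56:
  i=0: a_0=0, p_0 = 0*1 + 0 = 0, q_0 = 0*0 + 1 = 1.
  i=1: a_1=1, p_1 = 1*0 + 1 = 1, q_1 = 1*1 + 0 = 1.
  i=2: a_2=1, p_2 = 1*1 + 0 = 1, q_2 = 1*1 + 1 = 2.
  i=3: a_3=1, p_3 = 1*1 + 1 = 2, q_3 = 1*2 + 1 = 3.
  i=4: a_4=2, p_4 = 2*2 + 1 = 5, q_4 = 2*3 + 2 = 8.
  i=5: a_5=1, p_5 = 1*5 + 2 = 7, q_5 = 1*8 + 3 = 11.
  i=6: a_6=1, p_6 = 1*7 + 5 = 12, q_6 = 1*11 + 8 = 19.
  i=7: a_7=19, p_7 = 19*12 + 7 = 235, q_7 = 19*19 + 11 = 372.
q_7 = 372 > 56, so the last convergent with denominator <= 56 is p_6/q_6 = 12/19.
The closest fraction with denominator <= 56 is either p_6/q_6 or the intermediate fraction (k*p_6 + p_5)/(k*q_6 + q_5) with the largest k >= 1 whose denominator stays <= 56; these approach x as k grows, and every other convergent or intermediate fraction in range is farther away.
Largest k: floor((56 - q_5)/q_6) = floor((56 - 11)/19) = 2.
That gives (2*12 + 7)/(2*19 + 11) = 31/49.
Compare the errors: |x - 12/19| = |235*19 - 12*372|/(372*19) = 1/7068, and |x - 31/49| = |235*49 - 31*372|/(372*49) = 17/18228.
Cross-multiplying, 1*18228 = 18228 < 120156 = 17*7068, so 1/7068 is smaller: the convergent 12/19 is closer to x than 31/49.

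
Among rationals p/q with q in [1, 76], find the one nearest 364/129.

206/73

Expand x = 364/129 as a continued fraction with the Euclidean algorithm:
  364 = 2*129 + 106, so a_0 = 2.
  129 = 1*106 + 23, so a_1 = 1.
  106 = 4*23 + 14, so a_2 = 4.
  23 = 1*14 + 9, so a_3 = 1.
  14 = 1*9 + 5, so a_4 = 1.
  9 = 1*5 + 4, so a_5 = 1.
  5 = 1*4 + 1, so a_6 = 1.
  4 = 4*1 + 0, so a_7 = 4.
so x = [2; 1, 4, 1, 1, 1, 1, 4].
Convergents (p_i = a_i*p_{i-1} + p_{i-2}, q_i = a_i*q_{i-1} + q_{i-2} with p_{-2}=0, p_{-1}=1, q_{-2}=1, q_{-1}=0), until the denominator exceeds 76:
  i=0: a_0=2, p_0 = 2*1 + 0 = 2, q_0 = 2*0 + 1 = 1.
  i=1: a_1=1, p_1 = 1*2 + 1 = 3, q_1 = 1*1 + 0 = 1.
  i=2: a_2=4, p_2 = 4*3 + 2 = 14, q_2 = 4*1 + 1 = 5.
  i=3: a_3=1, p_3 = 1*14 + 3 = 17, q_3 = 1*5 + 1 = 6.
  i=4: a_4=1, p_4 = 1*17 + 14 = 31, q_4 = 1*6 + 5 = 11.
  i=5: a_5=1, p_5 = 1*31 + 17 = 48, q_5 = 1*11 + 6 = 17.
  i=6: a_6=1, p_6 = 1*48 + 31 = 79, q_6 = 1*17 + 11 = 28.
  i=7: a_7=4, p_7 = 4*79 + 48 = 364, q_7 = 4*28 + 17 = 129.
q_7 = 129 > 76, so the last convergent with denominator <= 76 is p_6/q_6 = 79/28.
The closest fraction with denominator <= 76 is either p_6/q_6 or the intermediate fraction (k*p_6 + p_5)/(k*q_6 + q_5) with the largest k >= 1 whose denominator stays <= 76; these approach x as k grows, and every other convergent or intermediate fraction in range is farther away.
Largest k: floor((76 - q_5)/q_6) = floor((76 - 17)/28) = 2.
That gives (2*79 + 48)/(2*28 + 17) = 206/73.
Compare the errors: |x - 79/28| = |364*28 - 79*129|/(129*28) = 1/3612, and |x - 206/73| = |364*73 - 206*129|/(129*73) = 2/9417.
Cross-multiplying, 2*3612 = 7224 < 9417 = 1*9417, so 2/9417 is smaller: the intermediate fraction 206/73 is closer to x than 79/28.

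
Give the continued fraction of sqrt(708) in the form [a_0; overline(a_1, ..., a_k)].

Write x_i = (sqrt(708) + m_i)/d_i with (m_0, d_0) = (0, 1). a_0 = floor(sqrt(708)) = 26, since 26^2 = 676 <= 708 < 729 = 27^2.
Iterate m_{i+1} = d_i*a_i - m_i, d_{i+1} = (708 - m_{i+1}^2)/d_i, a_{i+1} = floor((a_0 + m_{i+1})/d_{i+1}):
  m_1 = 1*26 - 0 = 26, d_1 = (708 - 26^2)/1 = 32/1 = 32, a_1 = floor((26 + 26)/32) = 1.
  m_2 = 32*1 - 26 = 6, d_2 = (708 - 6^2)/32 = 672/32 = 21, a_2 = floor((26 + 6)/21) = 1.
  m_3 = 21*1 - 6 = 15, d_3 = (708 - 15^2)/21 = 483/21 = 23, a_3 = floor((26 + 15)/23) = 1.
  m_4 = 23*1 - 15 = 8, d_4 = (708 - 8^2)/23 = 644/23 = 28, a_4 = floor((26 + 8)/28) = 1.
  m_5 = 28*1 - 8 = 20, d_5 = (708 - 20^2)/28 = 308/28 = 11, a_5 = floor((26 + 20)/11) = 4.
  m_6 = 11*4 - 20 = 24, d_6 = (708 - 24^2)/11 = 132/11 = 12, a_6 = floor((26 + 24)/12) = 4.
  m_7 = 12*4 - 24 = 24, d_7 = (708 - 24^2)/12 = 132/12 = 11, a_7 = floor((26 + 24)/11) = 4.
  m_8 = 11*4 - 24 = 20, d_8 = (708 - 20^2)/11 = 308/11 = 28, a_8 = floor((26 + 20)/28) = 1.
  m_9 = 28*1 - 20 = 8, d_9 = (708 - 8^2)/28 = 644/28 = 23, a_9 = floor((26 + 8)/23) = 1.
  m_10 = 23*1 - 8 = 15, d_10 = (708 - 15^2)/23 = 483/23 = 21, a_10 = floor((26 + 15)/21) = 1.
  m_11 = 21*1 - 15 = 6, d_11 = (708 - 6^2)/21 = 672/21 = 32, a_11 = floor((26 + 6)/32) = 1.
  m_12 = 32*1 - 6 = 26, d_12 = (708 - 26^2)/32 = 32/32 = 1, a_12 = floor((26 + 26)/1) = 52.
  m_13 = 1*52 - 26 = 26, d_13 = (708 - 26^2)/1 = 32/1 = 32: (m_13, d_13) = (m_1, d_1) = (26, 32), so from here the quotients repeat a_1, ..., a_12; the period length is 12.
Hence the expansion of sqrt(708) is a_0 = 26 followed by the repeating block 1, 1, 1, 1, 4, 4, 4, 1, 1, 1, 1, 52 (period 12).

[26; overline(1, 1, 1, 1, 4, 4, 4, 1, 1, 1, 1, 52)]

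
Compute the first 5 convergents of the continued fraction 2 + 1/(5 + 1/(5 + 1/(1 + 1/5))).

2/1, 11/5, 57/26, 68/31, 397/181

Using the convergent recurrence p_i = a_i*p_{i-1} + p_{i-2}, q_i = a_i*q_{i-1} + q_{i-2} with p_{-2}=0, p_{-1}=1, q_{-2}=1, q_{-1}=0:
  i=0: a_0=2, p_0 = 2*1 + 0 = 2, q_0 = 2*0 + 1 = 1.
  i=1: a_1=5, p_1 = 5*2 + 1 = 11, q_1 = 5*1 + 0 = 5.
  i=2: a_2=5, p_2 = 5*11 + 2 = 57, q_2 = 5*5 + 1 = 26.
  i=3: a_3=1, p_3 = 1*57 + 11 = 68, q_3 = 1*26 + 5 = 31.
  i=4: a_4=5, p_4 = 5*68 + 57 = 397, q_4 = 5*31 + 26 = 181.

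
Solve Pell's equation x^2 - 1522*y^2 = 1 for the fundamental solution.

(x, y) = (3043, 78)

First expand sqrt(1522) as a continued fraction. With x_i = (sqrt(1522) + m_i)/d_i and (m_0, d_0) = (0, 1): a_0 = floor(sqrt(1522)) = 39, since 39^2 = 1521 <= 1522 < 1600 = 40^2.
Iterate m_{i+1} = d_i*a_i - m_i, d_{i+1} = (1522 - m_{i+1}^2)/d_i, a_{i+1} = floor((a_0 + m_{i+1})/d_{i+1}):
  m_1 = 1*39 - 0 = 39, d_1 = (1522 - 39^2)/1 = 1/1 = 1, a_1 = floor((39 + 39)/1) = 78.
  m_2 = 1*78 - 39 = 39, d_2 = (1522 - 39^2)/1 = 1/1 = 1: (m_2, d_2) = (m_1, d_1) = (39, 1), so from here the quotient a_1 repeats; the period length is 1.
So sqrt(1522) = [39; (78)] with period length k = 1.
k is odd, so (p_{k-1}, q_{k-1}) only solves x^2 - 1522y^2 = -1 and the fundamental solution of x^2 - 1522y^2 = 1 is (p_{2k-1}, q_{2k-1}) = (p_1, q_1); compute convergents through index 1, running through the period twice.
Convergents (p_i = a_i*p_{i-1} + p_{i-2}, q_i = a_i*q_{i-1} + q_{i-2} with p_{-2}=0, p_{-1}=1, q_{-2}=1, q_{-1}=0):
  i=0: a_0=39, p_0 = 39*1 + 0 = 39, q_0 = 39*0 + 1 = 1.
  i=1: a_1=78, p_1 = 78*39 + 1 = 3043, q_1 = 78*1 + 0 = 78.
Indeed p_0^2 - 1522*q_0^2 = 1521 - 1522 = -1, not +1.
Check: 3043^2 - 1522*78^2 = 9259849 - 9259848 = 1, so (x, y) = (3043, 78) solves the equation, and by the theorem it is the least positive solution.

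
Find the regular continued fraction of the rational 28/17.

[1; 1, 1, 1, 5]

Run the Euclidean algorithm on 28 and 17; the successive quotients are the partial quotients a_0, a_1, ... (each step inverts the fractional part left over by the previous one):
  28 = 1*17 + 11, so a_0 = 1.
  17 = 1*11 + 6, so a_1 = 1.
  11 = 1*6 + 5, so a_2 = 1.
  6 = 1*5 + 1, so a_3 = 1.
  5 = 5*1 + 0, so a_4 = 5.
The remainder reaches 0 after 5 divisions, so the expansion has 5 partial quotients, read off in order.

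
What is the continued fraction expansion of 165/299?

[0; 1, 1, 4, 3, 10]

Run the Euclidean algorithm on 165 and 299; the successive quotients are the partial quotients a_0, a_1, ... (each step inverts the fractional part left over by the previous one):
  165 = 0*299 + 165, so a_0 = 0.
  299 = 1*165 + 134, so a_1 = 1.
  165 = 1*134 + 31, so a_2 = 1.
  134 = 4*31 + 10, so a_3 = 4.
  31 = 3*10 + 1, so a_4 = 3.
  10 = 10*1 + 0, so a_5 = 10.
The remainder reaches 0 after 6 divisions, so the expansion has 6 partial quotients, read off in order.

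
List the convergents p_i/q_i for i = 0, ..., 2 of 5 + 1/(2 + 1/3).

Using the convergent recurrence p_i = a_i*p_{i-1} + p_{i-2}, q_i = a_i*q_{i-1} + q_{i-2} with p_{-2}=0, p_{-1}=1, q_{-2}=1, q_{-1}=0:
  i=0: a_0=5, p_0 = 5*1 + 0 = 5, q_0 = 5*0 + 1 = 1.
  i=1: a_1=2, p_1 = 2*5 + 1 = 11, q_1 = 2*1 + 0 = 2.
  i=2: a_2=3, p_2 = 3*11 + 5 = 38, q_2 = 3*2 + 1 = 7.

5/1, 11/2, 38/7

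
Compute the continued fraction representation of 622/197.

Run the Euclidean algorithm on 622 and 197; the successive quotients are the partial quotients a_0, a_1, ... (each step inverts the fractional part left over by the previous one):
  622 = 3*197 + 31, so a_0 = 3.
  197 = 6*31 + 11, so a_1 = 6.
  31 = 2*11 + 9, so a_2 = 2.
  11 = 1*9 + 2, so a_3 = 1.
  9 = 4*2 + 1, so a_4 = 4.
  2 = 2*1 + 0, so a_5 = 2.
The remainder reaches 0 after 6 divisions, so the expansion has 6 partial quotients, read off in order.

[3; 6, 2, 1, 4, 2]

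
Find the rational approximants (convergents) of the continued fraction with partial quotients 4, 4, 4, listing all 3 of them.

4/1, 17/4, 72/17

Using the convergent recurrence p_i = a_i*p_{i-1} + p_{i-2}, q_i = a_i*q_{i-1} + q_{i-2} with p_{-2}=0, p_{-1}=1, q_{-2}=1, q_{-1}=0:
  i=0: a_0=4, p_0 = 4*1 + 0 = 4, q_0 = 4*0 + 1 = 1.
  i=1: a_1=4, p_1 = 4*4 + 1 = 17, q_1 = 4*1 + 0 = 4.
  i=2: a_2=4, p_2 = 4*17 + 4 = 72, q_2 = 4*4 + 1 = 17.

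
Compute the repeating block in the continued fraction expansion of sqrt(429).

Write x_i = (sqrt(429) + m_i)/d_i with (m_0, d_0) = (0, 1). a_0 = floor(sqrt(429)) = 20, since 20^2 = 400 <= 429 < 441 = 21^2.
Iterate m_{i+1} = d_i*a_i - m_i, d_{i+1} = (429 - m_{i+1}^2)/d_i, a_{i+1} = floor((a_0 + m_{i+1})/d_{i+1}):
  m_1 = 1*20 - 0 = 20, d_1 = (429 - 20^2)/1 = 29/1 = 29, a_1 = floor((20 + 20)/29) = 1.
  m_2 = 29*1 - 20 = 9, d_2 = (429 - 9^2)/29 = 348/29 = 12, a_2 = floor((20 + 9)/12) = 2.
  m_3 = 12*2 - 9 = 15, d_3 = (429 - 15^2)/12 = 204/12 = 17, a_3 = floor((20 + 15)/17) = 2.
  m_4 = 17*2 - 15 = 19, d_4 = (429 - 19^2)/17 = 68/17 = 4, a_4 = floor((20 + 19)/4) = 9.
  m_5 = 4*9 - 19 = 17, d_5 = (429 - 17^2)/4 = 140/4 = 35, a_5 = floor((20 + 17)/35) = 1.
  m_6 = 35*1 - 17 = 18, d_6 = (429 - 18^2)/35 = 105/35 = 3, a_6 = floor((20 + 18)/3) = 12.
  m_7 = 3*12 - 18 = 18, d_7 = (429 - 18^2)/3 = 105/3 = 35, a_7 = floor((20 + 18)/35) = 1.
  m_8 = 35*1 - 18 = 17, d_8 = (429 - 17^2)/35 = 140/35 = 4, a_8 = floor((20 + 17)/4) = 9.
  m_9 = 4*9 - 17 = 19, d_9 = (429 - 19^2)/4 = 68/4 = 17, a_9 = floor((20 + 19)/17) = 2.
  m_10 = 17*2 - 19 = 15, d_10 = (429 - 15^2)/17 = 204/17 = 12, a_10 = floor((20 + 15)/12) = 2.
  m_11 = 12*2 - 15 = 9, d_11 = (429 - 9^2)/12 = 348/12 = 29, a_11 = floor((20 + 9)/29) = 1.
  m_12 = 29*1 - 9 = 20, d_12 = (429 - 20^2)/29 = 29/29 = 1, a_12 = floor((20 + 20)/1) = 40.
  m_13 = 1*40 - 20 = 20, d_13 = (429 - 20^2)/1 = 29/1 = 29: (m_13, d_13) = (m_1, d_1) = (20, 29), so from here the quotients repeat a_1, ..., a_12; the period length is 12.
Hence the expansion of sqrt(429) is a_0 = 20 followed by the repeating block 1, 2, 2, 9, 1, 12, 1, 9, 2, 2, 1, 40 (period 12).

[20; (1, 2, 2, 9, 1, 12, 1, 9, 2, 2, 1, 40)]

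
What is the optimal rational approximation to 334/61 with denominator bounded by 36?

Expand x = 334/61 as a continued fraction with the Euclidean algorithm:
  334 = 5*61 + 29, so a_0 = 5.
  61 = 2*29 + 3, so a_1 = 2.
  29 = 9*3 + 2, so a_2 = 9.
  3 = 1*2 + 1, so a_3 = 1.
  2 = 2*1 + 0, so a_4 = 2.
so x = [5; 2, 9, 1, 2].
Convergents (p_i = a_i*p_{i-1} + p_{i-2}, q_i = a_i*q_{i-1} + q_{i-2} with p_{-2}=0, p_{-1}=1, q_{-2}=1, q_{-1}=0), until the denominator exceeds 36:
  i=0: a_0=5, p_0 = 5*1 + 0 = 5, q_0 = 5*0 + 1 = 1.
  i=1: a_1=2, p_1 = 2*5 + 1 = 11, q_1 = 2*1 + 0 = 2.
  i=2: a_2=9, p_2 = 9*11 + 5 = 104, q_2 = 9*2 + 1 = 19.
  i=3: a_3=1, p_3 = 1*104 + 11 = 115, q_3 = 1*19 + 2 = 21.
  i=4: a_4=2, p_4 = 2*115 + 104 = 334, q_4 = 2*21 + 19 = 61.
q_4 = 61 > 36, so the last convergent with denominator <= 36 is p_3/q_3 = 115/21.
The closest fraction with denominator <= 36 is either p_3/q_3 or the intermediate fraction (k*p_3 + p_2)/(k*q_3 + q_2) with the largest k >= 1 whose denominator stays <= 36; these approach x as k grows, and every other convergent or intermediate fraction in range is farther away.
Largest k: floor((36 - q_2)/q_3) = floor((36 - 19)/21) = 0.
Since k = 0, no intermediate fraction beyond p_3/q_3 has denominator <= 36, so the convergent 115/21 is the closest (its error is |334*21 - 115*61|/(61*21) = 1/1281).

115/21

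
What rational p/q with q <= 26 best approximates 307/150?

Expand x = 307/150 as a continued fraction with the Euclidean algorithm:
  307 = 2*150 + 7, so a_0 = 2.
  150 = 21*7 + 3, so a_1 = 21.
  7 = 2*3 + 1, so a_2 = 2.
  3 = 3*1 + 0, so a_3 = 3.
so x = [2; 21, 2, 3].
Convergents (p_i = a_i*p_{i-1} + p_{i-2}, q_i = a_i*q_{i-1} + q_{i-2} with p_{-2}=0, p_{-1}=1, q_{-2}=1, q_{-1}=0), until the denominator exceeds 26:
  i=0: a_0=2, p_0 = 2*1 + 0 = 2, q_0 = 2*0 + 1 = 1.
  i=1: a_1=21, p_1 = 21*2 + 1 = 43, q_1 = 21*1 + 0 = 21.
  i=2: a_2=2, p_2 = 2*43 + 2 = 88, q_2 = 2*21 + 1 = 43.
q_2 = 43 > 26, so the last convergent with denominator <= 26 is p_1/q_1 = 43/21.
The closest fraction with denominator <= 26 is either p_1/q_1 or the intermediate fraction (k*p_1 + p_0)/(k*q_1 + q_0) with the largest k >= 1 whose denominator stays <= 26; these approach x as k grows, and every other convergent or intermediate fraction in range is farther away.
Largest k: floor((26 - q_0)/q_1) = floor((26 - 1)/21) = 1.
That gives (1*43 + 2)/(1*21 + 1) = 45/22.
Compare the errors: |x - 43/21| = |307*21 - 43*150|/(150*21) = 3/3150, and |x - 45/22| = |307*22 - 45*150|/(150*22) = 4/3300.
Cross-multiplying, 3*3300 = 9900 < 12600 = 4*3150, so 3/3150 is smaller: the convergent 43/21 is closer to x than 45/22.

43/21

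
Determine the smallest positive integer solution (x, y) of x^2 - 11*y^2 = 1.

First expand sqrt(11) as a continued fraction. With x_i = (sqrt(11) + m_i)/d_i and (m_0, d_0) = (0, 1): a_0 = floor(sqrt(11)) = 3, since 3^2 = 9 <= 11 < 16 = 4^2.
Iterate m_{i+1} = d_i*a_i - m_i, d_{i+1} = (11 - m_{i+1}^2)/d_i, a_{i+1} = floor((a_0 + m_{i+1})/d_{i+1}):
  m_1 = 1*3 - 0 = 3, d_1 = (11 - 3^2)/1 = 2/1 = 2, a_1 = floor((3 + 3)/2) = 3.
  m_2 = 2*3 - 3 = 3, d_2 = (11 - 3^2)/2 = 2/2 = 1, a_2 = floor((3 + 3)/1) = 6.
  m_3 = 1*6 - 3 = 3, d_3 = (11 - 3^2)/1 = 2/1 = 2: (m_3, d_3) = (m_1, d_1) = (3, 2), so from here the quotients repeat a_1, a_2; the period length is 2.
So sqrt(11) = [3; (3, 6)] with period length k = 2.
k is even, so the fundamental solution of x^2 - 11y^2 = 1 is (p_{k-1}, q_{k-1}) = (p_1, q_1); compute convergents through index 1.
Convergents (p_i = a_i*p_{i-1} + p_{i-2}, q_i = a_i*q_{i-1} + q_{i-2} with p_{-2}=0, p_{-1}=1, q_{-2}=1, q_{-1}=0):
  i=0: a_0=3, p_0 = 3*1 + 0 = 3, q_0 = 3*0 + 1 = 1.
  i=1: a_1=3, p_1 = 3*3 + 1 = 10, q_1 = 3*1 + 0 = 3.
Check: 10^2 - 11*3^2 = 100 - 99 = 1, so (x, y) = (10, 3) solves the equation, and by the theorem it is the least positive solution.

(x, y) = (10, 3)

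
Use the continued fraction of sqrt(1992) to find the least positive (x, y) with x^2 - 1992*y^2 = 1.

(x, y) = (179777, 4028)

First expand sqrt(1992) as a continued fraction. With x_i = (sqrt(1992) + m_i)/d_i and (m_0, d_0) = (0, 1): a_0 = floor(sqrt(1992)) = 44, since 44^2 = 1936 <= 1992 < 2025 = 45^2.
Iterate m_{i+1} = d_i*a_i - m_i, d_{i+1} = (1992 - m_{i+1}^2)/d_i, a_{i+1} = floor((a_0 + m_{i+1})/d_{i+1}):
  m_1 = 1*44 - 0 = 44, d_1 = (1992 - 44^2)/1 = 56/1 = 56, a_1 = floor((44 + 44)/56) = 1.
  m_2 = 56*1 - 44 = 12, d_2 = (1992 - 12^2)/56 = 1848/56 = 33, a_2 = floor((44 + 12)/33) = 1.
  m_3 = 33*1 - 12 = 21, d_3 = (1992 - 21^2)/33 = 1551/33 = 47, a_3 = floor((44 + 21)/47) = 1.
  m_4 = 47*1 - 21 = 26, d_4 = (1992 - 26^2)/47 = 1316/47 = 28, a_4 = floor((44 + 26)/28) = 2.
  m_5 = 28*2 - 26 = 30, d_5 = (1992 - 30^2)/28 = 1092/28 = 39, a_5 = floor((44 + 30)/39) = 1.
  m_6 = 39*1 - 30 = 9, d_6 = (1992 - 9^2)/39 = 1911/39 = 49, a_6 = floor((44 + 9)/49) = 1.
  m_7 = 49*1 - 9 = 40, d_7 = (1992 - 40^2)/49 = 392/49 = 8, a_7 = floor((44 + 40)/8) = 10.
  m_8 = 8*10 - 40 = 40, d_8 = (1992 - 40^2)/8 = 392/8 = 49, a_8 = floor((44 + 40)/49) = 1.
  m_9 = 49*1 - 40 = 9, d_9 = (1992 - 9^2)/49 = 1911/49 = 39, a_9 = floor((44 + 9)/39) = 1.
  m_10 = 39*1 - 9 = 30, d_10 = (1992 - 30^2)/39 = 1092/39 = 28, a_10 = floor((44 + 30)/28) = 2.
  m_11 = 28*2 - 30 = 26, d_11 = (1992 - 26^2)/28 = 1316/28 = 47, a_11 = floor((44 + 26)/47) = 1.
  m_12 = 47*1 - 26 = 21, d_12 = (1992 - 21^2)/47 = 1551/47 = 33, a_12 = floor((44 + 21)/33) = 1.
  m_13 = 33*1 - 21 = 12, d_13 = (1992 - 12^2)/33 = 1848/33 = 56, a_13 = floor((44 + 12)/56) = 1.
  m_14 = 56*1 - 12 = 44, d_14 = (1992 - 44^2)/56 = 56/56 = 1, a_14 = floor((44 + 44)/1) = 88.
  m_15 = 1*88 - 44 = 44, d_15 = (1992 - 44^2)/1 = 56/1 = 56: (m_15, d_15) = (m_1, d_1) = (44, 56), so from here the quotients repeat a_1, ..., a_14; the period length is 14.
So sqrt(1992) = [44; (1, 1, 1, 2, 1, 1, 10, 1, 1, 2, 1, 1, 1, 88)] with period length k = 14.
k is even, so the fundamental solution of x^2 - 1992y^2 = 1 is (p_{k-1}, q_{k-1}) = (p_13, q_13); compute convergents through index 13.
Convergents (p_i = a_i*p_{i-1} + p_{i-2}, q_i = a_i*q_{i-1} + q_{i-2} with p_{-2}=0, p_{-1}=1, q_{-2}=1, q_{-1}=0):
  i=0: a_0=44, p_0 = 44*1 + 0 = 44, q_0 = 44*0 + 1 = 1.
  i=1: a_1=1, p_1 = 1*44 + 1 = 45, q_1 = 1*1 + 0 = 1.
  i=2: a_2=1, p_2 = 1*45 + 44 = 89, q_2 = 1*1 + 1 = 2.
  i=3: a_3=1, p_3 = 1*89 + 45 = 134, q_3 = 1*2 + 1 = 3.
  i=4: a_4=2, p_4 = 2*134 + 89 = 357, q_4 = 2*3 + 2 = 8.
  i=5: a_5=1, p_5 = 1*357 + 134 = 491, q_5 = 1*8 + 3 = 11.
  i=6: a_6=1, p_6 = 1*491 + 357 = 848, q_6 = 1*11 + 8 = 19.
  i=7: a_7=10, p_7 = 10*848 + 491 = 8971, q_7 = 10*19 + 11 = 201.
  i=8: a_8=1, p_8 = 1*8971 + 848 = 9819, q_8 = 1*201 + 19 = 220.
  i=9: a_9=1, p_9 = 1*9819 + 8971 = 18790, q_9 = 1*220 + 201 = 421.
  i=10: a_10=2, p_10 = 2*18790 + 9819 = 47399, q_10 = 2*421 + 220 = 1062.
  i=11: a_11=1, p_11 = 1*47399 + 18790 = 66189, q_11 = 1*1062 + 421 = 1483.
  i=12: a_12=1, p_12 = 1*66189 + 47399 = 113588, q_12 = 1*1483 + 1062 = 2545.
  i=13: a_13=1, p_13 = 1*113588 + 66189 = 179777, q_13 = 1*2545 + 1483 = 4028.
Check: 179777^2 - 1992*4028^2 = 32319769729 - 32319769728 = 1, so (x, y) = (179777, 4028) solves the equation, and by the theorem it is the least positive solution.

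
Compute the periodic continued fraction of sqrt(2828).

[53; (5, 1, 1, 2, 3, 26, 3, 2, 1, 1, 5, 106)]

Write x_i = (sqrt(2828) + m_i)/d_i with (m_0, d_0) = (0, 1). a_0 = floor(sqrt(2828)) = 53, since 53^2 = 2809 <= 2828 < 2916 = 54^2.
Iterate m_{i+1} = d_i*a_i - m_i, d_{i+1} = (2828 - m_{i+1}^2)/d_i, a_{i+1} = floor((a_0 + m_{i+1})/d_{i+1}):
  m_1 = 1*53 - 0 = 53, d_1 = (2828 - 53^2)/1 = 19/1 = 19, a_1 = floor((53 + 53)/19) = 5.
  m_2 = 19*5 - 53 = 42, d_2 = (2828 - 42^2)/19 = 1064/19 = 56, a_2 = floor((53 + 42)/56) = 1.
  m_3 = 56*1 - 42 = 14, d_3 = (2828 - 14^2)/56 = 2632/56 = 47, a_3 = floor((53 + 14)/47) = 1.
  m_4 = 47*1 - 14 = 33, d_4 = (2828 - 33^2)/47 = 1739/47 = 37, a_4 = floor((53 + 33)/37) = 2.
  m_5 = 37*2 - 33 = 41, d_5 = (2828 - 41^2)/37 = 1147/37 = 31, a_5 = floor((53 + 41)/31) = 3.
  m_6 = 31*3 - 41 = 52, d_6 = (2828 - 52^2)/31 = 124/31 = 4, a_6 = floor((53 + 52)/4) = 26.
  m_7 = 4*26 - 52 = 52, d_7 = (2828 - 52^2)/4 = 124/4 = 31, a_7 = floor((53 + 52)/31) = 3.
  m_8 = 31*3 - 52 = 41, d_8 = (2828 - 41^2)/31 = 1147/31 = 37, a_8 = floor((53 + 41)/37) = 2.
  m_9 = 37*2 - 41 = 33, d_9 = (2828 - 33^2)/37 = 1739/37 = 47, a_9 = floor((53 + 33)/47) = 1.
  m_10 = 47*1 - 33 = 14, d_10 = (2828 - 14^2)/47 = 2632/47 = 56, a_10 = floor((53 + 14)/56) = 1.
  m_11 = 56*1 - 14 = 42, d_11 = (2828 - 42^2)/56 = 1064/56 = 19, a_11 = floor((53 + 42)/19) = 5.
  m_12 = 19*5 - 42 = 53, d_12 = (2828 - 53^2)/19 = 19/19 = 1, a_12 = floor((53 + 53)/1) = 106.
  m_13 = 1*106 - 53 = 53, d_13 = (2828 - 53^2)/1 = 19/1 = 19: (m_13, d_13) = (m_1, d_1) = (53, 19), so from here the quotients repeat a_1, ..., a_12; the period length is 12.
Hence the expansion of sqrt(2828) is a_0 = 53 followed by the repeating block 5, 1, 1, 2, 3, 26, 3, 2, 1, 1, 5, 106 (period 12).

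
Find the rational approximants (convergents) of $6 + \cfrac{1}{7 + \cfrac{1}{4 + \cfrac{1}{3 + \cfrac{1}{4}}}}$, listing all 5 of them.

Using the convergent recurrence p_i = a_i*p_{i-1} + p_{i-2}, q_i = a_i*q_{i-1} + q_{i-2} with p_{-2}=0, p_{-1}=1, q_{-2}=1, q_{-1}=0:
  i=0: a_0=6, p_0 = 6*1 + 0 = 6, q_0 = 6*0 + 1 = 1.
  i=1: a_1=7, p_1 = 7*6 + 1 = 43, q_1 = 7*1 + 0 = 7.
  i=2: a_2=4, p_2 = 4*43 + 6 = 178, q_2 = 4*7 + 1 = 29.
  i=3: a_3=3, p_3 = 3*178 + 43 = 577, q_3 = 3*29 + 7 = 94.
  i=4: a_4=4, p_4 = 4*577 + 178 = 2486, q_4 = 4*94 + 29 = 405.

6/1, 43/7, 178/29, 577/94, 2486/405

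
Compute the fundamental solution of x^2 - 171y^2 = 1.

(x, y) = (170, 13)

First expand sqrt(171) as a continued fraction. With x_i = (sqrt(171) + m_i)/d_i and (m_0, d_0) = (0, 1): a_0 = floor(sqrt(171)) = 13, since 13^2 = 169 <= 171 < 196 = 14^2.
Iterate m_{i+1} = d_i*a_i - m_i, d_{i+1} = (171 - m_{i+1}^2)/d_i, a_{i+1} = floor((a_0 + m_{i+1})/d_{i+1}):
  m_1 = 1*13 - 0 = 13, d_1 = (171 - 13^2)/1 = 2/1 = 2, a_1 = floor((13 + 13)/2) = 13.
  m_2 = 2*13 - 13 = 13, d_2 = (171 - 13^2)/2 = 2/2 = 1, a_2 = floor((13 + 13)/1) = 26.
  m_3 = 1*26 - 13 = 13, d_3 = (171 - 13^2)/1 = 2/1 = 2: (m_3, d_3) = (m_1, d_1) = (13, 2), so from here the quotients repeat a_1, a_2; the period length is 2.
So sqrt(171) = [13; (13, 26)] with period length k = 2.
k is even, so the fundamental solution of x^2 - 171y^2 = 1 is (p_{k-1}, q_{k-1}) = (p_1, q_1); compute convergents through index 1.
Convergents (p_i = a_i*p_{i-1} + p_{i-2}, q_i = a_i*q_{i-1} + q_{i-2} with p_{-2}=0, p_{-1}=1, q_{-2}=1, q_{-1}=0):
  i=0: a_0=13, p_0 = 13*1 + 0 = 13, q_0 = 13*0 + 1 = 1.
  i=1: a_1=13, p_1 = 13*13 + 1 = 170, q_1 = 13*1 + 0 = 13.
Check: 170^2 - 171*13^2 = 28900 - 28899 = 1, so (x, y) = (170, 13) solves the equation, and by the theorem it is the least positive solution.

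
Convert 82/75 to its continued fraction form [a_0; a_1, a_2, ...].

Run the Euclidean algorithm on 82 and 75; the successive quotients are the partial quotients a_0, a_1, ... (each step inverts the fractional part left over by the previous one):
  82 = 1*75 + 7, so a_0 = 1.
  75 = 10*7 + 5, so a_1 = 10.
  7 = 1*5 + 2, so a_2 = 1.
  5 = 2*2 + 1, so a_3 = 2.
  2 = 2*1 + 0, so a_4 = 2.
The remainder reaches 0 after 5 divisions, so the expansion has 5 partial quotients, read off in order.

[1; 10, 1, 2, 2]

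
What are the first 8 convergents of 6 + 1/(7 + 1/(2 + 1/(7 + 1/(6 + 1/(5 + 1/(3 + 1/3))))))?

6/1, 43/7, 92/15, 687/112, 4214/687, 21757/3547, 69485/11328, 230212/37531

Using the convergent recurrence p_i = a_i*p_{i-1} + p_{i-2}, q_i = a_i*q_{i-1} + q_{i-2} with p_{-2}=0, p_{-1}=1, q_{-2}=1, q_{-1}=0:
  i=0: a_0=6, p_0 = 6*1 + 0 = 6, q_0 = 6*0 + 1 = 1.
  i=1: a_1=7, p_1 = 7*6 + 1 = 43, q_1 = 7*1 + 0 = 7.
  i=2: a_2=2, p_2 = 2*43 + 6 = 92, q_2 = 2*7 + 1 = 15.
  i=3: a_3=7, p_3 = 7*92 + 43 = 687, q_3 = 7*15 + 7 = 112.
  i=4: a_4=6, p_4 = 6*687 + 92 = 4214, q_4 = 6*112 + 15 = 687.
  i=5: a_5=5, p_5 = 5*4214 + 687 = 21757, q_5 = 5*687 + 112 = 3547.
  i=6: a_6=3, p_6 = 3*21757 + 4214 = 69485, q_6 = 3*3547 + 687 = 11328.
  i=7: a_7=3, p_7 = 3*69485 + 21757 = 230212, q_7 = 3*11328 + 3547 = 37531.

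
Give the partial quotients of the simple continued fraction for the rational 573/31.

Run the Euclidean algorithm on 573 and 31; the successive quotients are the partial quotients a_0, a_1, ... (each step inverts the fractional part left over by the previous one):
  573 = 18*31 + 15, so a_0 = 18.
  31 = 2*15 + 1, so a_1 = 2.
  15 = 15*1 + 0, so a_2 = 15.
The remainder reaches 0 after 3 divisions, so the expansion has 3 partial quotients, read off in order.

[18; 2, 15]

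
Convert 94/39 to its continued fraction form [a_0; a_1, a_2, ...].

[2; 2, 2, 3, 2]

Run the Euclidean algorithm on 94 and 39; the successive quotients are the partial quotients a_0, a_1, ... (each step inverts the fractional part left over by the previous one):
  94 = 2*39 + 16, so a_0 = 2.
  39 = 2*16 + 7, so a_1 = 2.
  16 = 2*7 + 2, so a_2 = 2.
  7 = 3*2 + 1, so a_3 = 3.
  2 = 2*1 + 0, so a_4 = 2.
The remainder reaches 0 after 5 divisions, so the expansion has 5 partial quotients, read off in order.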